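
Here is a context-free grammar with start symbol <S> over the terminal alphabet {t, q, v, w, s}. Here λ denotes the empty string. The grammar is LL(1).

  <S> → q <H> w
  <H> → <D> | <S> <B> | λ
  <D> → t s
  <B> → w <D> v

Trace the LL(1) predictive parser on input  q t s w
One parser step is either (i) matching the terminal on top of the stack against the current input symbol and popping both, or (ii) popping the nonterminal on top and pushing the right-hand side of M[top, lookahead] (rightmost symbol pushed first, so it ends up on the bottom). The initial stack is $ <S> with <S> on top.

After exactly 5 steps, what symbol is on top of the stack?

s

     Stack      Input      Action
  1  $ <S>      q t s w $  expand <S> → q <H> w
  2  $ w <H> q  q t s w $  match q
  3  $ w <H>    t s w $    expand <H> → <D>
  4  $ w <D>    t s w $    expand <D> → t s
  5  $ w s t    t s w $    match t
Stack after step 5: $ w s (top = s).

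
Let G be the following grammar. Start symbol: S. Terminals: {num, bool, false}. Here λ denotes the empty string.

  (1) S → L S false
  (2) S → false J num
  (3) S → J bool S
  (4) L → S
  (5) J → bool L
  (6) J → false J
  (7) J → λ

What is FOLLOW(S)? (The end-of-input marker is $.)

{$, bool, false, num}

FIRST(J) = {λ, bool, false}
FIRST(S) = {bool, false}  (via L S false, J bool S)
FIRST(L) = {bool, false}  (via S)
FOLLOW(S) includes $ since S is the start symbol.
FOLLOW(J): in S→false J num, J is followed by num with FIRST {num}; in S→J bool S, J is followed by bool S with FIRST {bool}; in J→false J, the suffix after J is empty (adds nothing new). Thus FOLLOW(J) = {bool, num}.
FOLLOW(L): in S→L S false, L is followed by S false with FIRST {bool, false}; in J→bool L, the suffix after L is empty, so FOLLOW(L) ⊇ FOLLOW(J) = {bool, num}. Thus FOLLOW(L) = {bool, false, num}.
FOLLOW(S): in S→L S false, S is followed by false with FIRST {false}; in S→J bool S, the suffix after S is empty (adds nothing new); in L→S, the suffix after S is empty, so FOLLOW(S) ⊇ FOLLOW(L) = {bool, false, num}. Thus FOLLOW(S) = {$, bool, false, num}.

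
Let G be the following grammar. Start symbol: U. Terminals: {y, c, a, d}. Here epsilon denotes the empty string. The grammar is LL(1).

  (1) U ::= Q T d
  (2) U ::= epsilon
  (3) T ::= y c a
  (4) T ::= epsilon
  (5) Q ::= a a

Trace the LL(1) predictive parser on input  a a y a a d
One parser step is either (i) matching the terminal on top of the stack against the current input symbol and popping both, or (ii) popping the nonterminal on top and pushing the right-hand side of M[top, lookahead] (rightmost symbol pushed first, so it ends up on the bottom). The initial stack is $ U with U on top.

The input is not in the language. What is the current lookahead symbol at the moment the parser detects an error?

a

step 1: stack=$ U  input=a a y a a d $  — expand U ::= Q T d
step 2: stack=$ d T Q  input=a a y a a d $  — expand Q ::= a a
step 3: stack=$ d T a a  input=a a y a a d $  — match a
step 4: stack=$ d T a  input=a y a a d $  — match a
step 5: stack=$ d T  input=y a a d $  — expand T ::= y c a
step 6: stack=$ d a c y  input=y a a d $  — match y
step 7: stack=$ d a c  input=a a d $  — error: top is terminal c but lookahead is a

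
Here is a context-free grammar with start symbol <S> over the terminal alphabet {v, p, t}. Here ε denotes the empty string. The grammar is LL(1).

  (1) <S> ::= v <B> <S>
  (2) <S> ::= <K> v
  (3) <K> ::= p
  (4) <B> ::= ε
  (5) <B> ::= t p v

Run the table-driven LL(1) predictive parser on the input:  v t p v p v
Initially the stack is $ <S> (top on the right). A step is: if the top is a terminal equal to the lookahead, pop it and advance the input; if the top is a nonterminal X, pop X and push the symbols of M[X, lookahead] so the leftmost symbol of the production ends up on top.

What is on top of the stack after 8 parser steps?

     Stack        Input          Action
  1  $ <S>        v t p v p v $  expand <S> ::= v <B> <S>
  2  $ <S> <B> v  v t p v p v $  match v
  3  $ <S> <B>    t p v p v $    expand <B> ::= t p v
  4  $ <S> v p t  t p v p v $    match t
  5  $ <S> v p    p v p v $      match p
  6  $ <S> v      v p v $        match v
  7  $ <S>        p v $          expand <S> ::= <K> v
  8  $ v <K>      p v $          expand <K> ::= p
Stack after step 8: $ v p (top = p).

p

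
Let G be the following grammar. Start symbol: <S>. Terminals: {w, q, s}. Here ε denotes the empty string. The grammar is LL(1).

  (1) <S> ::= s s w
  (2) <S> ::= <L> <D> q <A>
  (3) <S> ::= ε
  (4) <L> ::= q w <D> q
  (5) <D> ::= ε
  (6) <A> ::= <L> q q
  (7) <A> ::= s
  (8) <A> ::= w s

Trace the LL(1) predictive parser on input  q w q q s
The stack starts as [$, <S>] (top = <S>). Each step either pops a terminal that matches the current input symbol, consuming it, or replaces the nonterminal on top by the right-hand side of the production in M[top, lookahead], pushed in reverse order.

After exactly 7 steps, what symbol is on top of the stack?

     Stack                  Input        Action
  1  $ <S>                  q w q q s $  expand <S> ::= <L> <D> q <A>
  2  $ <A> q <D> <L>        q w q q s $  expand <L> ::= q w <D> q
  3  $ <A> q <D> q <D> w q  q w q q s $  match q
  4  $ <A> q <D> q <D> w    w q q s $    match w
  5  $ <A> q <D> q <D>      q q s $      expand <D> ::= ε
  6  $ <A> q <D> q          q q s $      match q
  7  $ <A> q <D>            q s $        expand <D> ::= ε
Stack after step 7: $ <A> q (top = q).

q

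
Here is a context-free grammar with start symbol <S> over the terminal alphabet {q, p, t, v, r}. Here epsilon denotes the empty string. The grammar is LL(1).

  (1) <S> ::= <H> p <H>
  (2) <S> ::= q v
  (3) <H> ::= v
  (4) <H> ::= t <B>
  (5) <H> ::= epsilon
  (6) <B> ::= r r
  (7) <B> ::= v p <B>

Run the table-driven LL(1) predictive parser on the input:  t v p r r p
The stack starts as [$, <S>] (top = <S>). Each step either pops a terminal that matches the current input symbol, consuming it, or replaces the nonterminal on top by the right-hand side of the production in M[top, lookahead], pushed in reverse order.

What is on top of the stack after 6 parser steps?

step 1: stack=$ <S>  input=t v p r r p $  — expand <S> ::= <H> p <H>
step 2: stack=$ <H> p <H>  input=t v p r r p $  — expand <H> ::= t <B>
step 3: stack=$ <H> p <B> t  input=t v p r r p $  — match t
step 4: stack=$ <H> p <B>  input=v p r r p $  — expand <B> ::= v p <B>
step 5: stack=$ <H> p <B> p v  input=v p r r p $  — match v
step 6: stack=$ <H> p <B> p  input=p r r p $  — match p
Stack after step 6: $ <H> p <B> (top = <B>).

<B>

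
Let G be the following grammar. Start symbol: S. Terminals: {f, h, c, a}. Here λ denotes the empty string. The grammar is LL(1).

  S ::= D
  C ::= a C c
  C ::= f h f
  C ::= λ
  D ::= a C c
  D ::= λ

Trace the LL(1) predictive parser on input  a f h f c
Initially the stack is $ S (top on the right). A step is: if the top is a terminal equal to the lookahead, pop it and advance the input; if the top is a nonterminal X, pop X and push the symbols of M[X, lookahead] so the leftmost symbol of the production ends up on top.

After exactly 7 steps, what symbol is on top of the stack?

c

     Stack      Input        Action
  1  $ S        a f h f c $  expand S ::= D
  2  $ D        a f h f c $  expand D ::= a C c
  3  $ c C a    a f h f c $  match a
  4  $ c C      f h f c $    expand C ::= f h f
  5  $ c f h f  f h f c $    match f
  6  $ c f h    h f c $      match h
  7  $ c f      f c $        match f
Stack after step 7: $ c (top = c).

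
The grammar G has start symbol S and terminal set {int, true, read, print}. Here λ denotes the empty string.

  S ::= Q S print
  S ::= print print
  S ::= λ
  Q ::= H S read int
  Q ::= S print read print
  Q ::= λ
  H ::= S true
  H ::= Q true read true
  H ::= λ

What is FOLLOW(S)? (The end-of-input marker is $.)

FIRST(S) = {λ, print, read, true}  (via Q S print)
FIRST(Q) = {λ, print, read, true}  (via H S read int, S print read print)
FIRST(H) = {λ, print, read, true}  (via S true, Q true read true)
FOLLOW(S) includes $ since S is the start symbol.
FOLLOW(S): in S::=Q S print, S is followed by print with FIRST {print}; in Q::=H S read int, S is followed by read int with FIRST {read}; in Q::=S print read print, S is followed by print read print with FIRST {print}; in H::=S true, S is followed by true with FIRST {true}. Thus FOLLOW(S) = {$, print, read, true}.
FOLLOW(Q): in S::=Q S print, Q is followed by S print with FIRST {print, read, true}; in H::=Q true read true, Q is followed by true read true with FIRST {true}. Thus FOLLOW(Q) = {print, read, true}.
FOLLOW(H): in Q::=H S read int, H is followed by S read int with FIRST {print, read, true}. Thus FOLLOW(H) = {print, read, true}.

{$, print, read, true}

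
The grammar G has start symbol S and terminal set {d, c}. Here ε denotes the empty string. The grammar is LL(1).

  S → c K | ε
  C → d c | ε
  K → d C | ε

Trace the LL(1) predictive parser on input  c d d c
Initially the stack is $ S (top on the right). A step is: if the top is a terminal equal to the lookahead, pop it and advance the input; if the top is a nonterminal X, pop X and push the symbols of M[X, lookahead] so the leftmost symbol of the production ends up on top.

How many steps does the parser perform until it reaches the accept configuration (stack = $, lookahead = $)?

7

step 1: stack=$ S  input=c d d c $  — expand S → c K
step 2: stack=$ K c  input=c d d c $  — match c
step 3: stack=$ K  input=d d c $  — expand K → d C
step 4: stack=$ C d  input=d d c $  — match d
step 5: stack=$ C  input=d c $  — expand C → d c
step 6: stack=$ c d  input=d c $  — match d
step 7: stack=$ c  input=c $  — match c
Accept reached after 7 steps.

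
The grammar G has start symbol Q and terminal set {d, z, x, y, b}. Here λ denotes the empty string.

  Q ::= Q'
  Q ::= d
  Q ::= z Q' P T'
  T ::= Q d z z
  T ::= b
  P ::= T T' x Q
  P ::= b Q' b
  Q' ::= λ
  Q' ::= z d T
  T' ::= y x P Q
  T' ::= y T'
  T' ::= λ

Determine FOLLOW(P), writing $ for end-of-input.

{$, d, x, y, z}

FIRST(Q') = {λ, z}
FIRST(T') = {λ, y}
FIRST(Q) = {λ, d, z}  (via Q')
FIRST(T) = {b, d, z}  (via Q d z z)
FIRST(P) = {b, d, z}  (via T T' x Q)
FOLLOW(Q) includes $ since Q is the start symbol.
FOLLOW(Q): in T::=Q d z z, Q is followed by d z z with FIRST {d}; in P::=T T' x Q, the suffix after Q is empty, so FOLLOW(Q) ⊇ FOLLOW(P) = {$, d, x, y, z}; in T'::=y x P Q, the suffix after Q is empty, so FOLLOW(Q) ⊇ FOLLOW(T') = {$, d, x, y, z}. Thus FOLLOW(Q) = {$, d, x, y, z}.
FOLLOW(Q'): in Q::=Q', the suffix after Q' is empty, so FOLLOW(Q') ⊇ FOLLOW(Q) = {$, d, x, y, z}; in Q::=z Q' P T', Q' is followed by P T' with FIRST {b, d, z}; in P::=b Q' b, Q' is followed by b with FIRST {b}. Thus FOLLOW(Q') = {$, b, d, x, y, z}.
FOLLOW(T): in P::=T T' x Q, T is followed by T' x Q with FIRST {x, y}; in Q'::=z d T, the suffix after T is empty, so FOLLOW(T) ⊇ FOLLOW(Q') = {$, b, d, x, y, z}. Thus FOLLOW(T) = {$, b, d, x, y, z}.
FOLLOW(T'): in Q::=z Q' P T', the suffix after T' is empty, so FOLLOW(T') ⊇ FOLLOW(Q) = {$, d, x, y, z}; in P::=T T' x Q, T' is followed by x Q with FIRST {x}; in T'::=y T', the suffix after T' is empty (adds nothing new). Thus FOLLOW(T') = {$, d, x, y, z}.
FOLLOW(P): in Q::=z Q' P T', P is followed by T' with FIRST {λ, y}; in Q::=z Q' P T', the suffix after P is nullable, so FOLLOW(P) ⊇ FOLLOW(Q) = {$, d, x, y, z}; in T'::=y x P Q, P is followed by Q with FIRST {λ, d, z}; in T'::=y x P Q, the suffix after P is nullable, so FOLLOW(P) ⊇ FOLLOW(T') = {$, d, x, y, z}. Thus FOLLOW(P) = {$, d, x, y, z}.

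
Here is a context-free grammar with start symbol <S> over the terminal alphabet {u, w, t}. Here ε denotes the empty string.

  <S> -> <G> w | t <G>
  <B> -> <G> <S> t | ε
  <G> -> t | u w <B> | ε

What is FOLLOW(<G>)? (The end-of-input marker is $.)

{$, t, u, w}

FIRST(<G>): from <G>->t we get {t}; from <G>->u w <B> we get {u}; from <G>->ε we get {ε}. So FIRST(<G>) = {ε, t, u}.
FIRST(<S>): from <S>-><G> w we get {t, u, w}; from <S>->t <G> we get {t}. So FIRST(<S>) = {t, u, w}.
FIRST(<B>): from <B>-><G> <S> t we get {t, u, w}; from <B>->ε we get {ε}. So FIRST(<B>) = {ε, t, u, w}.
FOLLOW(<S>) includes $ since <S> is the start symbol.
FOLLOW(<S>): in <B>-><G> <S> t, <S> is followed by t with FIRST {t}. Thus FOLLOW(<S>) = {$, t}.
FOLLOW(<G>): in <S>-><G> w, <G> is followed by w with FIRST {w}; in <S>->t <G>, the suffix after <G> is empty, so FOLLOW(<G>) ⊇ FOLLOW(<S>) = {$, t}; in <B>-><G> <S> t, <G> is followed by <S> t with FIRST {t, u, w}. Thus FOLLOW(<G>) = {$, t, u, w}.
FOLLOW(<B>): in <G>->u w <B>, the suffix after <B> is empty, so FOLLOW(<B>) ⊇ FOLLOW(<G>) = {$, t, u, w}. Thus FOLLOW(<B>) = {$, t, u, w}.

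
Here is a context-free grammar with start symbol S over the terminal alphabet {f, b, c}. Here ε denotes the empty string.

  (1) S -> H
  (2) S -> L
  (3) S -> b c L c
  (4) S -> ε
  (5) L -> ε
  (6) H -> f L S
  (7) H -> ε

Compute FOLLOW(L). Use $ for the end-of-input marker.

{$, b, c, f}

FIRST(L): from L->ε we get {ε}. So FIRST(L) = {ε}.
FIRST(H): from H->f L S we get {f}; from H->ε we get {ε}. So FIRST(H) = {ε, f}.
FIRST(S): from S->H we get {ε, f}; from S->L we get {ε}; from S->b c L c we get {b}; from S->ε we get {ε}. So FIRST(S) = {ε, b, f}.
FOLLOW(S) includes $ since S is the start symbol.
FOLLOW(S): in H->f L S, the suffix after S is empty, so FOLLOW(S) ⊇ FOLLOW(H) = {$}. Thus FOLLOW(S) = {$}.
FOLLOW(H): in S->H, the suffix after H is empty, so FOLLOW(H) ⊇ FOLLOW(S) = {$}. Thus FOLLOW(H) = {$}.
FOLLOW(L): in S->L, the suffix after L is empty, so FOLLOW(L) ⊇ FOLLOW(S) = {$}; in S->b c L c, L is followed by c with FIRST {c}; in H->f L S, L is followed by S with FIRST {ε, b, f}; in H->f L S, the suffix after L is nullable, so FOLLOW(L) ⊇ FOLLOW(H) = {$}. Thus FOLLOW(L) = {$, b, c, f}.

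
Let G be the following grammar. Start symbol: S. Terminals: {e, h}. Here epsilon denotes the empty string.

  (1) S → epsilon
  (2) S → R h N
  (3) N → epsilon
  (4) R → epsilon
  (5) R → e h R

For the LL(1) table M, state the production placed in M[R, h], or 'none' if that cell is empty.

FIRST(N) = {epsilon}
FIRST(R) = {epsilon, e}
FIRST(S) = {epsilon, e, h}  (via R h N)
FOLLOW(S) includes $ since S is the start symbol.
FOLLOW(R): in S→R h N, R is followed by h N with FIRST {h}; in R→e h R, the suffix after R is empty (adds nothing new). Thus FOLLOW(R) = {h}.
For R → epsilon: FIRST(epsilon) = {epsilon}, so it goes in M[R, t] for t ∈ {}; since epsilon ∈ FIRST, also for every t ∈ FOLLOW(R) = {h}.
For R → e h R: FIRST(e h R) = {e}, so it goes in M[R, t] for t ∈ {e}.

R → epsilon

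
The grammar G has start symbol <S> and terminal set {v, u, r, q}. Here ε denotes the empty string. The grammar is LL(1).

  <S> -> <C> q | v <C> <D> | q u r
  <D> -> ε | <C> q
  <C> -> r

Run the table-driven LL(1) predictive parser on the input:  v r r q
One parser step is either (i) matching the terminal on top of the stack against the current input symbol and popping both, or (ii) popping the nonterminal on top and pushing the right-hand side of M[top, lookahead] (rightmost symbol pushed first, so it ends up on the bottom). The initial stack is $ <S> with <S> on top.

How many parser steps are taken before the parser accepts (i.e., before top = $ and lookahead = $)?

step 1: stack=$ <S>  input=v r r q $  — expand <S> -> v <C> <D>
step 2: stack=$ <D> <C> v  input=v r r q $  — match v
step 3: stack=$ <D> <C>  input=r r q $  — expand <C> -> r
step 4: stack=$ <D> r  input=r r q $  — match r
step 5: stack=$ <D>  input=r q $  — expand <D> -> <C> q
step 6: stack=$ q <C>  input=r q $  — expand <C> -> r
step 7: stack=$ q r  input=r q $  — match r
step 8: stack=$ q  input=q $  — match q
Accept reached after 8 steps.

8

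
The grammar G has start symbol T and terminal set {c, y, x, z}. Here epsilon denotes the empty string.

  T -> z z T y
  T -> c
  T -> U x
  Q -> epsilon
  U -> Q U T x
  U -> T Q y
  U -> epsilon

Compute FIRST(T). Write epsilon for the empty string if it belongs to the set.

{c, x, z}

FIRST(Q): from Q->epsilon we get {epsilon}. So FIRST(Q) = {epsilon}.
FIRST(T): from T->z z T y we get {z}; from T->c we get {c}; from T->U x we get {c, x, z}. So FIRST(T) = {c, x, z}.
FIRST(U): from U->Q U T x we get {c, x, z}; from U->T Q y we get {c, x, z}; from U->epsilon we get {epsilon}. So FIRST(U) = {epsilon, c, x, z}.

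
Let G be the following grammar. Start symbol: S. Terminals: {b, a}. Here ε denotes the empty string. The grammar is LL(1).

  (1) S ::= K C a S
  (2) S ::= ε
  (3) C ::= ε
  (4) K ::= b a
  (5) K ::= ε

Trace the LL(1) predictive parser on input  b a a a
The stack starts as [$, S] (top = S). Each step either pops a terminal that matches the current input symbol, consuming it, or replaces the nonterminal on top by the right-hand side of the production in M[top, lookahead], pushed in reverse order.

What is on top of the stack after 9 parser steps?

step 1: stack=$ S  input=b a a a $  — expand S ::= K C a S
step 2: stack=$ S a C K  input=b a a a $  — expand K ::= b a
step 3: stack=$ S a C a b  input=b a a a $  — match b
step 4: stack=$ S a C a  input=a a a $  — match a
step 5: stack=$ S a C  input=a a $  — expand C ::= ε
step 6: stack=$ S a  input=a a $  — match a
step 7: stack=$ S  input=a $  — expand S ::= K C a S
step 8: stack=$ S a C K  input=a $  — expand K ::= ε
step 9: stack=$ S a C  input=a $  — expand C ::= ε
Stack after step 9: $ S a (top = a).

a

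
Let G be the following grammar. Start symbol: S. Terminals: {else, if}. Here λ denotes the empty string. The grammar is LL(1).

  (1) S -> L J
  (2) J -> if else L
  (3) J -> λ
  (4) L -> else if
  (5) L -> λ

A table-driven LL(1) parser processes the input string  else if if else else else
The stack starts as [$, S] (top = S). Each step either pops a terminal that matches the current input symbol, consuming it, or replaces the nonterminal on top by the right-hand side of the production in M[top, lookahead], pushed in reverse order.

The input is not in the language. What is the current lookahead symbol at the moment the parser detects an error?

      Stack        Input                        Action
   1  $ S          else if if else else else $  expand S -> L J
   2  $ J L        else if if else else else $  expand L -> else if
   3  $ J if else  else if if else else else $  match else
   4  $ J if       if if else else else $       match if
   5  $ J          if else else else $          expand J -> if else L
   6  $ L else if  if else else else $          match if
   7  $ L else     else else else $             match else
   8  $ L          else else $                  expand L -> else if
   9  $ if else    else else $                  match else
  10  $ if         else $                       error: top is terminal if but lookahead is else

else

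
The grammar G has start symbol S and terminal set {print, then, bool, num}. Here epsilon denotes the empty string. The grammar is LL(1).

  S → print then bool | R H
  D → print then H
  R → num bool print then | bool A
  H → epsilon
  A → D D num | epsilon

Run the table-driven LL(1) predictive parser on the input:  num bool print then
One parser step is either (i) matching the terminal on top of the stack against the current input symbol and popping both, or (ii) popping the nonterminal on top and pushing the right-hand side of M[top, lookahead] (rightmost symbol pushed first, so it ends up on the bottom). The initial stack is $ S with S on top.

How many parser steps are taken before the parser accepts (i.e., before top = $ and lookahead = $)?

7

     Stack                    Input                  Action
  1  $ S                      num bool print then $  expand S → R H
  2  $ H R                    num bool print then $  expand R → num bool print then
  3  $ H then print bool num  num bool print then $  match num
  4  $ H then print bool      bool print then $      match bool
  5  $ H then print           print then $           match print
  6  $ H then                 then $                 match then
  7  $ H                      $                      expand H → epsilon
Accept reached after 7 steps.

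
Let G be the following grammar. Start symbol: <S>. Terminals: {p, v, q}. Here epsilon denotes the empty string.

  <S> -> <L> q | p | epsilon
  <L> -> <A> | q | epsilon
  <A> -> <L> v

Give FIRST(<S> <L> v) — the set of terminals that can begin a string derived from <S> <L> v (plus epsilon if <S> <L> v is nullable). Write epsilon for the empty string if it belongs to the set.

{p, q, v}

FIRST(<S>): from <S>-><L> q we get {q, v}; from <S>->p we get {p}; from <S>->epsilon we get {epsilon}. So FIRST(<S>) = {epsilon, p, q, v}.
FIRST(<L>): from <L>-><A> we get {q, v}; from <L>->q we get {q}; from <L>->epsilon we get {epsilon}. So FIRST(<L>) = {epsilon, q, v}.
FIRST(<A>): from <A>-><L> v we get {q, v}. So FIRST(<A>) = {q, v}.
FIRST(<S> <L> v): take FIRST of each symbol in turn, carrying on past any symbol whose FIRST contains epsilon; result {p, q, v}.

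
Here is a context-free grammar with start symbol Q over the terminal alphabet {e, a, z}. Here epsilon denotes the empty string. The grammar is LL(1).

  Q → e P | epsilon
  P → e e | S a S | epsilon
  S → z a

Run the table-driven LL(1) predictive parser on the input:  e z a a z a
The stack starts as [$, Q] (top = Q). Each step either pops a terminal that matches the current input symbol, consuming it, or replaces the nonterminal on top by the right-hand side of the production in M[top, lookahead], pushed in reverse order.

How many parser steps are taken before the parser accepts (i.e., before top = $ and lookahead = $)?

10

step 1: stack=$ Q  input=e z a a z a $  — expand Q → e P
step 2: stack=$ P e  input=e z a a z a $  — match e
step 3: stack=$ P  input=z a a z a $  — expand P → S a S
step 4: stack=$ S a S  input=z a a z a $  — expand S → z a
step 5: stack=$ S a a z  input=z a a z a $  — match z
step 6: stack=$ S a a  input=a a z a $  — match a
step 7: stack=$ S a  input=a z a $  — match a
step 8: stack=$ S  input=z a $  — expand S → z a
step 9: stack=$ a z  input=z a $  — match z
step 10: stack=$ a  input=a $  — match a
Accept reached after 10 steps.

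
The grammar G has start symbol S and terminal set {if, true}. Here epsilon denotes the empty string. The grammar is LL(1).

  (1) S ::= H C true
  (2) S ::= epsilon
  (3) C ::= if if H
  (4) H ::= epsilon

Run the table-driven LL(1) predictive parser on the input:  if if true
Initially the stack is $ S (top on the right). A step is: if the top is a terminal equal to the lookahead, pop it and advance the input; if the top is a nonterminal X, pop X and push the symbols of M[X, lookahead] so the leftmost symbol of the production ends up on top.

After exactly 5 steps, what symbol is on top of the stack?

step 1: stack=$ S  input=if if true $  — expand S ::= H C true
step 2: stack=$ true C H  input=if if true $  — expand H ::= epsilon
step 3: stack=$ true C  input=if if true $  — expand C ::= if if H
step 4: stack=$ true H if if  input=if if true $  — match if
step 5: stack=$ true H if  input=if true $  — match if
Stack after step 5: $ true H (top = H).

H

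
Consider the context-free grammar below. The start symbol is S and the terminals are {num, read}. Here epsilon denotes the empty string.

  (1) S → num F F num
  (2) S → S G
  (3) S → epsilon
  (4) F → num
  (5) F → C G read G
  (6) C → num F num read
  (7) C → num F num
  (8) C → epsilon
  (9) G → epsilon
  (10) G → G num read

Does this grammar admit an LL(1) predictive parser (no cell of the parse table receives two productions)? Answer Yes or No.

FIRST(S) = {epsilon, num}
FIRST(F) = {num, read}
FIRST(C) = {epsilon, num}
FIRST(G) = {epsilon, num}
FOLLOW(S) = {$, num}
FOLLOW(F) = {num, read}
FOLLOW(C) = {num, read}
FOLLOW(G) = {$, num, read}
Cell M[C, num] receives both C → num F num read and C → num F num and C → epsilon — the grammar is not LL(1).

No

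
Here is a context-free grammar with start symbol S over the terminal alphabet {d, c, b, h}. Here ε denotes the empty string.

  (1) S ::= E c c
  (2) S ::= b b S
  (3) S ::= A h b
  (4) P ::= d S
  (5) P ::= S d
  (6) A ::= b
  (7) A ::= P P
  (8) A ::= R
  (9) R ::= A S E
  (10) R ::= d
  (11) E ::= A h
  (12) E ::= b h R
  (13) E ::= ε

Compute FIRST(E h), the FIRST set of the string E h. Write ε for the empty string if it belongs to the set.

FIRST(S): from S::=E c c we get {b, c, d}; from S::=b b S we get {b}; from S::=A h b we get {b, c, d}. So FIRST(S) = {b, c, d}.
FIRST(P): from P::=d S we get {d}; from P::=S d we get {b, c, d}. So FIRST(P) = {b, c, d}.
FIRST(A): from A::=b we get {b}; from A::=P P we get {b, c, d}; from A::=R we get {b, c, d}. So FIRST(A) = {b, c, d}.
FIRST(R): from R::=A S E we get {b, c, d}; from R::=d we get {d}. So FIRST(R) = {b, c, d}.
FIRST(E): from E::=A h we get {b, c, d}; from E::=b h R we get {b}; from E::=ε we get {ε}. So FIRST(E) = {ε, b, c, d}.
FIRST(E h): take FIRST of each symbol in turn, carrying on past any symbol whose FIRST contains ε; result {b, c, d, h}.

{b, c, d, h}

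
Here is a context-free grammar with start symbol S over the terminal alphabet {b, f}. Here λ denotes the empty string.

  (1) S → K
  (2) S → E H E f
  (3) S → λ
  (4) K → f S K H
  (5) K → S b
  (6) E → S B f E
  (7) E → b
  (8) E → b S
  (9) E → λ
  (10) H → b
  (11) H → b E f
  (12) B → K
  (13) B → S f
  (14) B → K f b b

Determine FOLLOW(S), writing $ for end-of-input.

{$, b, f}

FIRST(H) = {b}
FIRST(S) = {λ, b, f}  (via K, E H E f)
FIRST(K) = {b, f}  (via S b)
FIRST(B) = {b, f}  (via K, S f, K f b b)
FIRST(E) = {λ, b, f}  (via S B f E)
FOLLOW(S) includes $ since S is the start symbol.
FOLLOW(E): in S→E H E f (occurrence 1), E is followed by H E f with FIRST {b}; in S→E H E f (occurrence 2), E is followed by f with FIRST {f}; in E→S B f E, the suffix after E is empty (adds nothing new); in H→b E f, E is followed by f with FIRST {f}. Thus FOLLOW(E) = {b, f}.
FOLLOW(S): in K→f S K H, S is followed by K H with FIRST {b, f}; in K→S b, S is followed by b with FIRST {b}; in E→S B f E, S is followed by B f E with FIRST {b, f}; in E→b S, the suffix after S is empty, so FOLLOW(S) ⊇ FOLLOW(E) = {b, f}; in B→S f, S is followed by f with FIRST {f}. Thus FOLLOW(S) = {$, b, f}.
FOLLOW(B): in E→S B f E, B is followed by f E with FIRST {f}. Thus FOLLOW(B) = {f}.
FOLLOW(K): in S→K, the suffix after K is empty, so FOLLOW(K) ⊇ FOLLOW(S) = {$, b, f}; in K→f S K H, K is followed by H with FIRST {b}; in B→K, the suffix after K is empty, so FOLLOW(K) ⊇ FOLLOW(B) = {f}; in B→K f b b, K is followed by f b b with FIRST {f}. Thus FOLLOW(K) = {$, b, f}.
FOLLOW(H): in S→E H E f, H is followed by E f with FIRST {b, f}; in K→f S K H, the suffix after H is empty, so FOLLOW(H) ⊇ FOLLOW(K) = {$, b, f}. Thus FOLLOW(H) = {$, b, f}.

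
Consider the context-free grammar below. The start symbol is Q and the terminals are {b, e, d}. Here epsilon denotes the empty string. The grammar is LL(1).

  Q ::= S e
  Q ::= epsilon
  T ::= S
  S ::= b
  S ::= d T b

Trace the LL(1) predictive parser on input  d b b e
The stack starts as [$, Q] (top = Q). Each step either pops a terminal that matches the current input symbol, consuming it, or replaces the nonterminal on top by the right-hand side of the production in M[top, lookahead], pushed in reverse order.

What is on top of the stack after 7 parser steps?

e

step 1: stack=$ Q  input=d b b e $  — expand Q ::= S e
step 2: stack=$ e S  input=d b b e $  — expand S ::= d T b
step 3: stack=$ e b T d  input=d b b e $  — match d
step 4: stack=$ e b T  input=b b e $  — expand T ::= S
step 5: stack=$ e b S  input=b b e $  — expand S ::= b
step 6: stack=$ e b b  input=b b e $  — match b
step 7: stack=$ e b  input=b e $  — match b
Stack after step 7: $ e (top = e).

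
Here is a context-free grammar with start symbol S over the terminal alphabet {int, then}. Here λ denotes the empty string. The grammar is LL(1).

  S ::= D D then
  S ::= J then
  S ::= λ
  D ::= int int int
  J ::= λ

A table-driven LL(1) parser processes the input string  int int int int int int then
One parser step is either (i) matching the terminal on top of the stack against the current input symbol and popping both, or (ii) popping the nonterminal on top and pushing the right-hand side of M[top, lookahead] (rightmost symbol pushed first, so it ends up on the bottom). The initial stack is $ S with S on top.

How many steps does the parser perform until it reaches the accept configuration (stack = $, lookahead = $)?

      Stack                 Input                           Action
   1  $ S                   int int int int int int then $  expand S ::= D D then
   2  $ then D D            int int int int int int then $  expand D ::= int int int
   3  $ then D int int int  int int int int int int then $  match int
   4  $ then D int int      int int int int int then $      match int
   5  $ then D int          int int int int then $          match int
   6  $ then D              int int int then $              expand D ::= int int int
   7  $ then int int int    int int int then $              match int
   8  $ then int int        int int then $                  match int
   9  $ then int            int then $                      match int
  10  $ then                then $                          match then
Accept reached after 10 steps.

10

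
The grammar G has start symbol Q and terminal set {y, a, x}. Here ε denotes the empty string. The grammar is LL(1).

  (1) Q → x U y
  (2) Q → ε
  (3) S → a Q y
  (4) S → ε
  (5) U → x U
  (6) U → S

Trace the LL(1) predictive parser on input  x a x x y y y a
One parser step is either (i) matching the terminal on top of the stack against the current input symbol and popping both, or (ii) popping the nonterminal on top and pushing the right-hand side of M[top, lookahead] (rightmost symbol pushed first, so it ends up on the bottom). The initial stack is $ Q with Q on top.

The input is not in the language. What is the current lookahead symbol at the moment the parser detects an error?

a

step 1: stack=$ Q  input=x a x x y y y a $  — expand Q → x U y
step 2: stack=$ y U x  input=x a x x y y y a $  — match x
step 3: stack=$ y U  input=a x x y y y a $  — expand U → S
step 4: stack=$ y S  input=a x x y y y a $  — expand S → a Q y
step 5: stack=$ y y Q a  input=a x x y y y a $  — match a
step 6: stack=$ y y Q  input=x x y y y a $  — expand Q → x U y
step 7: stack=$ y y y U x  input=x x y y y a $  — match x
step 8: stack=$ y y y U  input=x y y y a $  — expand U → x U
step 9: stack=$ y y y U x  input=x y y y a $  — match x
step 10: stack=$ y y y U  input=y y y a $  — expand U → S
step 11: stack=$ y y y S  input=y y y a $  — expand S → ε
step 12: stack=$ y y y  input=y y y a $  — match y
step 13: stack=$ y y  input=y y a $  — match y
step 14: stack=$ y  input=y a $  — match y
step 15: stack=$  input=a $  — error: stack empty but input remains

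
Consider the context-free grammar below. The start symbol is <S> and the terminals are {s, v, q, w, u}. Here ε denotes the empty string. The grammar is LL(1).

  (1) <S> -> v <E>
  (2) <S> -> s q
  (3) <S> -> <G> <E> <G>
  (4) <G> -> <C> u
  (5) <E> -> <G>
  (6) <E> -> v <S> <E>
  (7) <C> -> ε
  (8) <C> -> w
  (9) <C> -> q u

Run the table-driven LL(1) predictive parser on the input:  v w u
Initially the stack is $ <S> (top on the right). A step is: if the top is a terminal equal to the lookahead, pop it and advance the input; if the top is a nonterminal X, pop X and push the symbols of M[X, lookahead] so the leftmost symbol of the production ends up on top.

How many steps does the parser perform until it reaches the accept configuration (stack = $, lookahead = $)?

7

     Stack    Input    Action
  1  $ <S>    v w u $  expand <S> -> v <E>
  2  $ <E> v  v w u $  match v
  3  $ <E>    w u $    expand <E> -> <G>
  4  $ <G>    w u $    expand <G> -> <C> u
  5  $ u <C>  w u $    expand <C> -> w
  6  $ u w    w u $    match w
  7  $ u      u $      match u
Accept reached after 7 steps.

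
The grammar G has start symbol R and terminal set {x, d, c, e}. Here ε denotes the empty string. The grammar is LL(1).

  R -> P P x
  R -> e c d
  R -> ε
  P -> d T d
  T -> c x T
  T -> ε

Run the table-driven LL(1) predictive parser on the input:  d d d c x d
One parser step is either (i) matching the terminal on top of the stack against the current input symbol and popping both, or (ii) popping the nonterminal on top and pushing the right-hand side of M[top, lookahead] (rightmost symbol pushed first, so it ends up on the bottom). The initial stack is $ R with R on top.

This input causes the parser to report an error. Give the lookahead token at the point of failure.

      Stack        Input          Action
   1  $ R          d d d c x d $  expand R -> P P x
   2  $ x P P      d d d c x d $  expand P -> d T d
   3  $ x P d T d  d d d c x d $  match d
   4  $ x P d T    d d c x d $    expand T -> ε
   5  $ x P d      d d c x d $    match d
   6  $ x P        d c x d $      expand P -> d T d
   7  $ x d T d    d c x d $      match d
   8  $ x d T      c x d $        expand T -> c x T
   9  $ x d T x c  c x d $        match c
  10  $ x d T x    x d $          match x
  11  $ x d T      d $            expand T -> ε
  12  $ x d        d $            match d
  13  $ x          $              error: top is terminal x but lookahead is $

$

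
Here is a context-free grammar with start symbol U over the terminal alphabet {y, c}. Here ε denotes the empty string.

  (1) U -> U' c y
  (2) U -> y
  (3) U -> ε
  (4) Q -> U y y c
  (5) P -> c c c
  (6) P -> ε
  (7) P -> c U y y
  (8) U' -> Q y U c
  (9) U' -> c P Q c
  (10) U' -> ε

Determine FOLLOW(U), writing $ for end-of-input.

{$, c, y}

FIRST(P): from P->c c c we get {c}; from P->ε we get {ε}; from P->c U y y we get {c}. So FIRST(P) = {ε, c}.
FIRST(U): from U->U' c y we get {c, y}; from U->y we get {y}; from U->ε we get {ε}. So FIRST(U) = {ε, c, y}.
FIRST(Q): from Q->U y y c we get {c, y}. So FIRST(Q) = {c, y}.
FIRST(U'): from U'->Q y U c we get {c, y}; from U'->c P Q c we get {c}; from U'->ε we get {ε}. So FIRST(U') = {ε, c, y}.
FOLLOW(U) includes $ since U is the start symbol.
FOLLOW(U): in Q->U y y c, U is followed by y y c with FIRST {y}; in P->c U y y, U is followed by y y with FIRST {y}; in U'->Q y U c, U is followed by c with FIRST {c}. Thus FOLLOW(U) = {$, c, y}.
FOLLOW(Q): in U'->Q y U c, Q is followed by y U c with FIRST {y}; in U'->c P Q c, Q is followed by c with FIRST {c}. Thus FOLLOW(Q) = {c, y}.
FOLLOW(P): in U'->c P Q c, P is followed by Q c with FIRST {c, y}. Thus FOLLOW(P) = {c, y}.
FOLLOW(U'): in U->U' c y, U' is followed by c y with FIRST {c}. Thus FOLLOW(U') = {c}.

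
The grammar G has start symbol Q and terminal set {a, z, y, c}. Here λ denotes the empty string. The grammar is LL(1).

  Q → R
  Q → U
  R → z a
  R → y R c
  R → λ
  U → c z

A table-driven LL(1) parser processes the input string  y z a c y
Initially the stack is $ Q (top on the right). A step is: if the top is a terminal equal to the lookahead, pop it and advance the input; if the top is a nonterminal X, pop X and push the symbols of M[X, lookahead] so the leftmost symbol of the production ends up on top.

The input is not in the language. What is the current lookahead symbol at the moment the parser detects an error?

step 1: stack=$ Q  input=y z a c y $  — expand Q → R
step 2: stack=$ R  input=y z a c y $  — expand R → y R c
step 3: stack=$ c R y  input=y z a c y $  — match y
step 4: stack=$ c R  input=z a c y $  — expand R → z a
step 5: stack=$ c a z  input=z a c y $  — match z
step 6: stack=$ c a  input=a c y $  — match a
step 7: stack=$ c  input=c y $  — match c
step 8: stack=$  input=y $  — error: stack empty but input remains

y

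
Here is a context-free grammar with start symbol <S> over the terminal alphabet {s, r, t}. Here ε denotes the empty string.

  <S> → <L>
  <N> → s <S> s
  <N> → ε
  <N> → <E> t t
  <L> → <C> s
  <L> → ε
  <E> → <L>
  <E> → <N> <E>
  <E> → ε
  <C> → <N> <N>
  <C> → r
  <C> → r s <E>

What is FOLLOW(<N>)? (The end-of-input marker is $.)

FIRST(<S>): from <S>→<L> we get {ε, r, s, t}. So FIRST(<S>) = {ε, r, s, t}.
FIRST(<N>): from <N>→s <S> s we get {s}; from <N>→ε we get {ε}; from <N>→<E> t t we get {r, s, t}. So FIRST(<N>) = {ε, r, s, t}.
FIRST(<C>): from <C>→<N> <N> we get {ε, r, s, t}; from <C>→r we get {r}; from <C>→r s <E> we get {r}. So FIRST(<C>) = {ε, r, s, t}.
FIRST(<L>): from <L>→<C> s we get {r, s, t}; from <L>→ε we get {ε}. So FIRST(<L>) = {ε, r, s, t}.
FIRST(<E>): from <E>→<L> we get {ε, r, s, t}; from <E>→<N> <E> we get {ε, r, s, t}; from <E>→ε we get {ε}. So FIRST(<E>) = {ε, r, s, t}.
FOLLOW(<S>) includes $ since <S> is the start symbol.
FOLLOW(<S>): in <N>→s <S> s, <S> is followed by s with FIRST {s}. Thus FOLLOW(<S>) = {$, s}.
FOLLOW(<C>): in <L>→<C> s, <C> is followed by s with FIRST {s}. Thus FOLLOW(<C>) = {s}.
FOLLOW(<E>): in <N>→<E> t t, <E> is followed by t t with FIRST {t}; in <E>→<N> <E>, the suffix after <E> is empty (adds nothing new); in <C>→r s <E>, the suffix after <E> is empty, so FOLLOW(<E>) ⊇ FOLLOW(<C>) = {s}. Thus FOLLOW(<E>) = {s, t}.
FOLLOW(<N>): in <E>→<N> <E>, <N> is followed by <E> with FIRST {ε, r, s, t}; in <E>→<N> <E>, the suffix after <N> is nullable, so FOLLOW(<N>) ⊇ FOLLOW(<E>) = {s, t}; in <C>→<N> <N> (occurrence 1), <N> is followed by <N> with FIRST {ε, r, s, t}; in <C>→<N> <N> (occurrence 1), the suffix after <N> is nullable, so FOLLOW(<N>) ⊇ FOLLOW(<C>) = {s}; in <C>→<N> <N> (occurrence 2), the suffix after <N> is empty, so FOLLOW(<N>) ⊇ FOLLOW(<C>) = {s}. Thus FOLLOW(<N>) = {r, s, t}.
FOLLOW(<L>): in <S>→<L>, the suffix after <L> is empty, so FOLLOW(<L>) ⊇ FOLLOW(<S>) = {$, s}; in <E>→<L>, the suffix after <L> is empty, so FOLLOW(<L>) ⊇ FOLLOW(<E>) = {s, t}. Thus FOLLOW(<L>) = {$, s, t}.

{r, s, t}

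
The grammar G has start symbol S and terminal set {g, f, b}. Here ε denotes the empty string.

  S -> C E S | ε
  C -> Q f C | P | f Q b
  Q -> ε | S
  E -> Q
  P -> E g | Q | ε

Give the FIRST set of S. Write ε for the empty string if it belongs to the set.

FIRST(S): from S->C E S we get {ε, f, g}; from S->ε we get {ε}. So FIRST(S) = {ε, f, g}.
FIRST(Q): from Q->ε we get {ε}; from Q->S we get {ε, f, g}. So FIRST(Q) = {ε, f, g}.
FIRST(E): from E->Q we get {ε, f, g}. So FIRST(E) = {ε, f, g}.
FIRST(P): from P->E g we get {f, g}; from P->Q we get {ε, f, g}; from P->ε we get {ε}. So FIRST(P) = {ε, f, g}.
FIRST(C): from C->Q f C we get {f, g}; from C->P we get {ε, f, g}; from C->f Q b we get {f}. So FIRST(C) = {ε, f, g}.

{ε, f, g}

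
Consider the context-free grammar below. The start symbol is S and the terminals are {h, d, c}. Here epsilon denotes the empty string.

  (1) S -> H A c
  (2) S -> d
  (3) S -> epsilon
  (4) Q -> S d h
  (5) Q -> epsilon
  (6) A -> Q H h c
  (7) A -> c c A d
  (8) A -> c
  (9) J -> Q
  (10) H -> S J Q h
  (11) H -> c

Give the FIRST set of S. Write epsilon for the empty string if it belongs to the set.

{epsilon, c, d, h}

FIRST(S): from S->H A c we get {c, d, h}; from S->d we get {d}; from S->epsilon we get {epsilon}. So FIRST(S) = {epsilon, c, d, h}.
FIRST(Q): from Q->S d h we get {c, d, h}; from Q->epsilon we get {epsilon}. So FIRST(Q) = {epsilon, c, d, h}.
FIRST(J): from J->Q we get {epsilon, c, d, h}. So FIRST(J) = {epsilon, c, d, h}.
FIRST(H): from H->S J Q h we get {c, d, h}; from H->c we get {c}. So FIRST(H) = {c, d, h}.
FIRST(A): from A->Q H h c we get {c, d, h}; from A->c c A d we get {c}; from A->c we get {c}. So FIRST(A) = {c, d, h}.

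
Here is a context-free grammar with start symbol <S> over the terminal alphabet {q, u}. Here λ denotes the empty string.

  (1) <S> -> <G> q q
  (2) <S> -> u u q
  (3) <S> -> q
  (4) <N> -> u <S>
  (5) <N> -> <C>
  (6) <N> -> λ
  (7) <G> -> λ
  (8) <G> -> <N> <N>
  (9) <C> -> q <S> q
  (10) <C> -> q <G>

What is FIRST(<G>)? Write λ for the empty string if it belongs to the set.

FIRST(<C>) = {q}
FIRST(<N>) = {λ, q, u}  (via <C>)
FIRST(<G>) = {λ, q, u}  (via <N> <N>)
FIRST(<S>) = {q, u}  (via <G> q q)

{λ, q, u}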